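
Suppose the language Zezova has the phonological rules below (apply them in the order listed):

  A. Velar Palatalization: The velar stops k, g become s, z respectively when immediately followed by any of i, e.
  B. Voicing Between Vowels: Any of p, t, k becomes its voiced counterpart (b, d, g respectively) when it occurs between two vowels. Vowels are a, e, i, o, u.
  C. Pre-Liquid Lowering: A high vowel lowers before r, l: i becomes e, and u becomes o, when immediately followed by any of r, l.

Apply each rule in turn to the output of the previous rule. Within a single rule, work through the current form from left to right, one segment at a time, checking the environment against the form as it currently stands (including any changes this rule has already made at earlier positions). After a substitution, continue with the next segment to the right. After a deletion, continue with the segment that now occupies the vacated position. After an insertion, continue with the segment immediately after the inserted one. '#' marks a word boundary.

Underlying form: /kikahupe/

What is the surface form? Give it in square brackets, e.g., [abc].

[sigahube]

A Velar Palatalization: [kikahupe] → [sikahupe]
B Voicing Between Vowels: [sikahupe] → [sigahube]
C Pre-Liquid Lowering: no change — [sigahube]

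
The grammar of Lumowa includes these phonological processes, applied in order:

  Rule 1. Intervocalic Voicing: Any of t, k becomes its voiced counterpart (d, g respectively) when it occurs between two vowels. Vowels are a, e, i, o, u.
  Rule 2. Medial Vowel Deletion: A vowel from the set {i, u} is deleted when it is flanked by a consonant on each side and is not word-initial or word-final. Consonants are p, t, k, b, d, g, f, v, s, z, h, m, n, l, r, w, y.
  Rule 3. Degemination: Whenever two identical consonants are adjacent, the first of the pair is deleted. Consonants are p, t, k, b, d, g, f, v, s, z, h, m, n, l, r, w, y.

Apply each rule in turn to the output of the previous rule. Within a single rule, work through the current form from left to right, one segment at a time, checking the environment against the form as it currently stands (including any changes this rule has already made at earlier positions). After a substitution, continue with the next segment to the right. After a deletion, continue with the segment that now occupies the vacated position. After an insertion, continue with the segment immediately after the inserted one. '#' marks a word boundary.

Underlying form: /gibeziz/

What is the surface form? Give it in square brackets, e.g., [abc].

Rule 1 Intervocalic Voicing: no change — [gibeziz]
Rule 2 Medial Vowel Deletion: [gibeziz] → [gbezz]
Rule 3 Degemination: [gbezz] → [gbez]

[gbez]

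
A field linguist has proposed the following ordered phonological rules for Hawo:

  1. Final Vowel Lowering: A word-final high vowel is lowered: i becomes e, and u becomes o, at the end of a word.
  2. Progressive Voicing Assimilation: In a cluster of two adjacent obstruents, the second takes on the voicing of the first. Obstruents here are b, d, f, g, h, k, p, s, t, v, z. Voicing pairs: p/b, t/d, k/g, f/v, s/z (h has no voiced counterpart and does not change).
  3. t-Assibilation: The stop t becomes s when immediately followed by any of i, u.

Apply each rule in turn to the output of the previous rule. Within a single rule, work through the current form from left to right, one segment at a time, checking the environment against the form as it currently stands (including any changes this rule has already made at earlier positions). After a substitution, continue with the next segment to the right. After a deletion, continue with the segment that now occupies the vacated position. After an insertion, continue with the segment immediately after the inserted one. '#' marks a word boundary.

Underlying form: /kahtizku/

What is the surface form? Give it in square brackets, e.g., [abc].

[kahsizgo]

1 Final Vowel Lowering: [kahtizku] → [kahtizko]
2 Progressive Voicing Assimilation: [kahtizko] → [kahtizgo]
3 t-Assibilation: [kahtizgo] → [kahsizgo]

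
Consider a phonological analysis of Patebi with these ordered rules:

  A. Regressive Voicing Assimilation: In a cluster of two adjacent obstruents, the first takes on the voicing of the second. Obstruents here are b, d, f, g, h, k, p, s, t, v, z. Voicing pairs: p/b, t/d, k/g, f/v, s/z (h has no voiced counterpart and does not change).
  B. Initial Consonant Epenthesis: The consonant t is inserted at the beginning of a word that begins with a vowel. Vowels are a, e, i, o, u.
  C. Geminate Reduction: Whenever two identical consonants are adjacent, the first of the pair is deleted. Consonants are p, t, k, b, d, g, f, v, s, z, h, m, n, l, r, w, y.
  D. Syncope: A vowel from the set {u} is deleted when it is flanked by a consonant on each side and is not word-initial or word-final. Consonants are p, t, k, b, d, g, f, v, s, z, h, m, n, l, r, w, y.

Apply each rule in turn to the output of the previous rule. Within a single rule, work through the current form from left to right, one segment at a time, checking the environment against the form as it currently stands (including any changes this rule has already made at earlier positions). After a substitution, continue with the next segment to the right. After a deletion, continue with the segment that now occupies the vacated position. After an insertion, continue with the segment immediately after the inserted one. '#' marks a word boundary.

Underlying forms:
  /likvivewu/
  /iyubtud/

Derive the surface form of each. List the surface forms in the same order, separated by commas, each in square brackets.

/likvivewu/:
  A Regressive Voicing Assimilation: [likvivewu] → [ligvivewu]
  B Initial Consonant Epenthesis: no change — [ligvivewu]
  C Geminate Reduction: no change — [ligvivewu]
  D Syncope: no change — [ligvivewu]
/iyubtud/:
  A Regressive Voicing Assimilation: [iyubtud] → [iyuptud]
  B Initial Consonant Epenthesis: [iyuptud] → [tiyuptud]
  C Geminate Reduction: no change — [tiyuptud]
  D Syncope: [tiyuptud] → [tiyptd]

[ligvivewu], [tiyptd]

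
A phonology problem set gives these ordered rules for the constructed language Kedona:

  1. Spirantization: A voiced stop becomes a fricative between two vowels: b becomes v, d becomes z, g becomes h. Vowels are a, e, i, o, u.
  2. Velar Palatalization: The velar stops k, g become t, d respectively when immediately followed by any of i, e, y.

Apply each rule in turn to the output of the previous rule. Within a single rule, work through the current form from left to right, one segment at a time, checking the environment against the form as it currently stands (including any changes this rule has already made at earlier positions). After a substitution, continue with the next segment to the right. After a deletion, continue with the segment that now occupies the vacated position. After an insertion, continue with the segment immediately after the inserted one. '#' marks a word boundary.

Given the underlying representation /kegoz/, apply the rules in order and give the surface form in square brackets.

[tehoz]

1 Spirantization: [kegoz] → [kehoz]
2 Velar Palatalization: [kehoz] → [tehoz]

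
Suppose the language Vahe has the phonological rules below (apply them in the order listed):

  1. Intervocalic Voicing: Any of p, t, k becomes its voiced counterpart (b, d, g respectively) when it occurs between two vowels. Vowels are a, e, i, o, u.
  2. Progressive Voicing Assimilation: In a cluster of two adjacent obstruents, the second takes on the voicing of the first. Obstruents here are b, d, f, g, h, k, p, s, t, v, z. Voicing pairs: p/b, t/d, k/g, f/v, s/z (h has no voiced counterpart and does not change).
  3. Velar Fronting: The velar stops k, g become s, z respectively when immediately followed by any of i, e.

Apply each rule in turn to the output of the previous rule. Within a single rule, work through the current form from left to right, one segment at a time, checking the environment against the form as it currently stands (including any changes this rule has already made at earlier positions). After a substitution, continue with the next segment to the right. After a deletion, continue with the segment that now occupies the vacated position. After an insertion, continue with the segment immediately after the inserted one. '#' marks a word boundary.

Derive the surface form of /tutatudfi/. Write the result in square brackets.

1 Intervocalic Voicing: [tutatudfi] → [tudadudfi]
2 Progressive Voicing Assimilation: [tudadudfi] → [tudadudvi]
3 Velar Fronting: no change — [tudadudvi]

[tudadudvi]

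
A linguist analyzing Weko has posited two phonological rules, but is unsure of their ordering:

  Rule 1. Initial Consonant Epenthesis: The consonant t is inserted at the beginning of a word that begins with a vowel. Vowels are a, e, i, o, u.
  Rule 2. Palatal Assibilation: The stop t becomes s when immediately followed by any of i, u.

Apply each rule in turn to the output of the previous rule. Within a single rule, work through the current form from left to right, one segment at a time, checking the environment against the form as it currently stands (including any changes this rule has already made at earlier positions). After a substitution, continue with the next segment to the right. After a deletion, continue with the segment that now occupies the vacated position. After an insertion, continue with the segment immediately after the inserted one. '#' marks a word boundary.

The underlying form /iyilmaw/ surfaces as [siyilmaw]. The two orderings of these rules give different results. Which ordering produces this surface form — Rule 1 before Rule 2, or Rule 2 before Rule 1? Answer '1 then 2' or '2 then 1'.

Order 1 then 2:
  1 Initial Consonant Epenthesis: [iyilmaw] → [tiyilmaw]
  2 Palatal Assibilation: [tiyilmaw] → [siyilmaw]
  result: [siyilmaw]
Order 2 then 1:
  2 Palatal Assibilation: no change — [iyilmaw]
  1 Initial Consonant Epenthesis: [iyilmaw] → [tiyilmaw]
  result: [tiyilmaw]

1 then 2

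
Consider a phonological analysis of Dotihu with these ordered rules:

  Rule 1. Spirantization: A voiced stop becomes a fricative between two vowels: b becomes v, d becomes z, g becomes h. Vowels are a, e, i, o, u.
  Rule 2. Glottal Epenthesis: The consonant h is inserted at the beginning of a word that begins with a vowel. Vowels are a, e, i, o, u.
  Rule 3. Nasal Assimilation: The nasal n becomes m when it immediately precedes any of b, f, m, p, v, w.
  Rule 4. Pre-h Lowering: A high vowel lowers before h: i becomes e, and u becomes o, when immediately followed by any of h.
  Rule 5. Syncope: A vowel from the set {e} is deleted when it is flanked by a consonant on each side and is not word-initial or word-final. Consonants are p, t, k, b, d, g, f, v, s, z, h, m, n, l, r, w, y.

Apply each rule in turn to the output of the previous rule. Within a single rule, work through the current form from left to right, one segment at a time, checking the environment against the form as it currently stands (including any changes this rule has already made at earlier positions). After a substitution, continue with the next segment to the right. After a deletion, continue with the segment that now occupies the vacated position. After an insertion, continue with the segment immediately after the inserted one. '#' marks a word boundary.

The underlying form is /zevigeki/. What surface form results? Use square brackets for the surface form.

Rule 1 Spirantization: [zevigeki] → [zeviheki]
Rule 2 Glottal Epenthesis: no change — [zeviheki]
Rule 3 Nasal Assimilation: no change — [zeviheki]
Rule 4 Pre-h Lowering: [zeviheki] → [zeveheki]
Rule 5 Syncope: [zeveheki] → [zvhki]

[zvhki]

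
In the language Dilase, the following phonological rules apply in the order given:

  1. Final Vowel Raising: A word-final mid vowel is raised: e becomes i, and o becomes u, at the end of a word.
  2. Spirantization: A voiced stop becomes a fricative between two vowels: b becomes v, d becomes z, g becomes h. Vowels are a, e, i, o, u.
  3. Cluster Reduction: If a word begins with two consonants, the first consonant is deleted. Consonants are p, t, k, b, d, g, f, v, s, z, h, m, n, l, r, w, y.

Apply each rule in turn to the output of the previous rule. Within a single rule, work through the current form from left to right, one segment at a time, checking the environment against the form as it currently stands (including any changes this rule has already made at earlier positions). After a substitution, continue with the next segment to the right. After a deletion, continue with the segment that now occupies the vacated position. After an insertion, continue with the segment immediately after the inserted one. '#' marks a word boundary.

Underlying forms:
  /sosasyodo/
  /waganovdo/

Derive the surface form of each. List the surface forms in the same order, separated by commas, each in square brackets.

[sosasyozu], [wahanovdu]

/sosasyodo/:
  1 Final Vowel Raising: [sosasyodo] → [sosasyodu]
  2 Spirantization: [sosasyodu] → [sosasyozu]
  3 Cluster Reduction: no change — [sosasyozu]
/waganovdo/:
  1 Final Vowel Raising: [waganovdo] → [waganovdu]
  2 Spirantization: [waganovdu] → [wahanovdu]
  3 Cluster Reduction: no change — [wahanovdu]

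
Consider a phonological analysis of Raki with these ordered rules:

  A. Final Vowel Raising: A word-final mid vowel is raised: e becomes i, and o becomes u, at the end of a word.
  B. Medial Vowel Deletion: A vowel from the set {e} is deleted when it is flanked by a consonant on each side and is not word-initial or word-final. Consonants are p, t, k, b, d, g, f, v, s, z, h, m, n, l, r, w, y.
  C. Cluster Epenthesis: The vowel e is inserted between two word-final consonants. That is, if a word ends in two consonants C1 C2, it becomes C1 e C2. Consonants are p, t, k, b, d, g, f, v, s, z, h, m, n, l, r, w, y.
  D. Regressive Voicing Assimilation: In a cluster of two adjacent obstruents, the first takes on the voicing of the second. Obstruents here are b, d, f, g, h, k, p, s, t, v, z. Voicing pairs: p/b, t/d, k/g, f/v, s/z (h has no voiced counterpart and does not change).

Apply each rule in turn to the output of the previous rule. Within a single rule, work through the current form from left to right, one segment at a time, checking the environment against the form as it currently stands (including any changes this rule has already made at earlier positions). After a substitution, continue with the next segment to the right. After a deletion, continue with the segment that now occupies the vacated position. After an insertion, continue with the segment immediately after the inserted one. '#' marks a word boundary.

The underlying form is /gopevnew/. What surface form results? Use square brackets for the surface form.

A Final Vowel Raising: no change — [gopevnew]
B Medial Vowel Deletion: [gopevnew] → [gopvnw]
C Cluster Epenthesis: [gopvnw] → [gopvnew]
D Regressive Voicing Assimilation: [gopvnew] → [gobvnew]

[gobvnew]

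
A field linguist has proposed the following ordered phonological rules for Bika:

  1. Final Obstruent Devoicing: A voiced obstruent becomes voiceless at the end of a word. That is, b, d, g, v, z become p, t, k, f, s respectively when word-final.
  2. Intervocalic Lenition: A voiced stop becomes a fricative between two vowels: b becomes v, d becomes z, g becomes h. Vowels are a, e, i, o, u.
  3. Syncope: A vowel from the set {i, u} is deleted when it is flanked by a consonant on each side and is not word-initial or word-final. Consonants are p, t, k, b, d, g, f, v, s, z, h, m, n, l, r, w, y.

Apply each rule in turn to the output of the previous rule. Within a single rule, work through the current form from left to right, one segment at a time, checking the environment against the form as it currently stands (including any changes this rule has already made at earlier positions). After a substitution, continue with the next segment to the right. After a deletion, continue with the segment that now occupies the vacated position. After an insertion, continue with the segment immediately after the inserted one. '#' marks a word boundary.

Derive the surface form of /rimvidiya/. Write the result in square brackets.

1 Final Obstruent Devoicing: no change — [rimvidiya]
2 Intervocalic Lenition: [rimvidiya] → [rimviziya]
3 Syncope: [rimviziya] → [rmvzya]

[rmvzya]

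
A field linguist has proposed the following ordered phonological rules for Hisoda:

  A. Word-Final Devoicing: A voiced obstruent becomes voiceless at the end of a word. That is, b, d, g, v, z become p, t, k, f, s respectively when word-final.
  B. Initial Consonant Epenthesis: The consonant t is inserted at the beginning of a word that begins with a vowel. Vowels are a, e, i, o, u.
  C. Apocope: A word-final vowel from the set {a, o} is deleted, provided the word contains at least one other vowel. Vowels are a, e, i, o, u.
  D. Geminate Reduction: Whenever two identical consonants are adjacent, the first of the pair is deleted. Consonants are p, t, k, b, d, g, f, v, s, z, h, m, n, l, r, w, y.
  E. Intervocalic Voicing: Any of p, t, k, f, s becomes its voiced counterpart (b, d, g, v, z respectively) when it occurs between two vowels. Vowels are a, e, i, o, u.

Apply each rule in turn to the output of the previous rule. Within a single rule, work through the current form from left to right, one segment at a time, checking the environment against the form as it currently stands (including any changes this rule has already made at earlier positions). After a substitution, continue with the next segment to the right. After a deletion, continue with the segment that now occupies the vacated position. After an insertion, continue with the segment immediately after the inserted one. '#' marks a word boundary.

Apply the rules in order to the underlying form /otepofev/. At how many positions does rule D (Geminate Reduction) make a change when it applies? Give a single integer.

0

A Word-Final Devoicing: [otepofev] → [otepofef]
B Initial Consonant Epenthesis: [otepofef] → [totepofef]
C Apocope: no change — [totepofef]
D Geminate Reduction: no change — [totepofef]
E Intervocalic Voicing: [totepofef] → [todebovef]
Rule D changed 0 position(s).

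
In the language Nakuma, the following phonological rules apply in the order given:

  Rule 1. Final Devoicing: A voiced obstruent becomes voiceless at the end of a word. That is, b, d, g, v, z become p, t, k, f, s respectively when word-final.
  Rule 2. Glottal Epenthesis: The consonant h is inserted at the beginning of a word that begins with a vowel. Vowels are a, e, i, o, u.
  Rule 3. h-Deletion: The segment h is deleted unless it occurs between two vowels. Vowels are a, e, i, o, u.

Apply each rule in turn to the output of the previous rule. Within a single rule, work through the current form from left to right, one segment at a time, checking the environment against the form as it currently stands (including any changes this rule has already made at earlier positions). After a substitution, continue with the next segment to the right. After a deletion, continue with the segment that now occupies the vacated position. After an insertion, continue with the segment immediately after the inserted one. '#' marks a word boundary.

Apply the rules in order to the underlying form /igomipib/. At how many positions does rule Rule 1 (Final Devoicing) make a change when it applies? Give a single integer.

Rule 1 Final Devoicing: [igomipib] → [igomipip]
Rule 2 Glottal Epenthesis: [igomipip] → [higomipip]
Rule 3 h-Deletion: [higomipip] → [igomipip]
Rule Rule 1 changed 1 position(s).

1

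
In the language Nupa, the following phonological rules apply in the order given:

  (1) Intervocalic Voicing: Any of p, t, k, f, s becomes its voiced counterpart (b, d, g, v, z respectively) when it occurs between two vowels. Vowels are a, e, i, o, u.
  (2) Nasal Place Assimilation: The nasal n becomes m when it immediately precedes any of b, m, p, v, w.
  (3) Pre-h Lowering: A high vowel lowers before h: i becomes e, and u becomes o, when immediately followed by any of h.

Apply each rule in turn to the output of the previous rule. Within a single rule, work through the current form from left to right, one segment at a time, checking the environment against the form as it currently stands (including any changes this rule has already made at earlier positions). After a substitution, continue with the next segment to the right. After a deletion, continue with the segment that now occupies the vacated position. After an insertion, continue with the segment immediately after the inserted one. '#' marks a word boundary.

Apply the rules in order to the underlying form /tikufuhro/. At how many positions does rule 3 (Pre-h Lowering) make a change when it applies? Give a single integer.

(1) Intervocalic Voicing: [tikufuhro] → [tiguvuhro]
(2) Nasal Place Assimilation: no change — [tiguvuhro]
(3) Pre-h Lowering: [tiguvuhro] → [tiguvohro]
Rule 3 changed 1 position(s).

1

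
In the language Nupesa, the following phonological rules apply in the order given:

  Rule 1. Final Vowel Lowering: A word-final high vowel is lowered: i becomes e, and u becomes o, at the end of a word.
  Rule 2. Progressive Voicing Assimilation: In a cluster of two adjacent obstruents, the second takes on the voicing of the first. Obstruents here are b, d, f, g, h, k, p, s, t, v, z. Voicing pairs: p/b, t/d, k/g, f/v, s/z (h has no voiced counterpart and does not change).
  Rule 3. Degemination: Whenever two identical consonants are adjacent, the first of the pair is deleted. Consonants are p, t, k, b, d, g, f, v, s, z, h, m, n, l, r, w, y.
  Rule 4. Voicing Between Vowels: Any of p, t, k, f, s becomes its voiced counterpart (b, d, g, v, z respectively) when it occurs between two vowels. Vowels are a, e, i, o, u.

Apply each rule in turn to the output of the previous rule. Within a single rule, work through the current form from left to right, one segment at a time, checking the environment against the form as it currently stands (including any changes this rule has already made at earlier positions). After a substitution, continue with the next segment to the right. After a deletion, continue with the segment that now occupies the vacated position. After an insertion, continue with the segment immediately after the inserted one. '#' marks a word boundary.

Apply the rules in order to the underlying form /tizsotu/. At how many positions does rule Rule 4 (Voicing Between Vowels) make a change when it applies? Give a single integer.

Rule 1 Final Vowel Lowering: [tizsotu] → [tizsoto]
Rule 2 Progressive Voicing Assimilation: [tizsoto] → [tizzoto]
Rule 3 Degemination: [tizzoto] → [tizoto]
Rule 4 Voicing Between Vowels: [tizoto] → [tizodo]
Rule Rule 4 changed 1 position(s).

1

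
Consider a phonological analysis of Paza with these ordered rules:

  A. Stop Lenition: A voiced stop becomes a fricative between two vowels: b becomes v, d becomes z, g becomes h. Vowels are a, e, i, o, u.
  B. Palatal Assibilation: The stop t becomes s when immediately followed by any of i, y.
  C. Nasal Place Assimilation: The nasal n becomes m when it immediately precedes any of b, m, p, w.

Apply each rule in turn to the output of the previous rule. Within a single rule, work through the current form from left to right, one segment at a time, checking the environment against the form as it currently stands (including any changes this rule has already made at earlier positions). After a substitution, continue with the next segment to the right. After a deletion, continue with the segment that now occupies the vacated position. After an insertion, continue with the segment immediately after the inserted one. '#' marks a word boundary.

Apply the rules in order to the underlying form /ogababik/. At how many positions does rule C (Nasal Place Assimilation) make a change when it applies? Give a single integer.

A Stop Lenition: [ogababik] → [ohavavik]
B Palatal Assibilation: no change — [ohavavik]
C Nasal Place Assimilation: no change — [ohavavik]
Rule C changed 0 position(s).

0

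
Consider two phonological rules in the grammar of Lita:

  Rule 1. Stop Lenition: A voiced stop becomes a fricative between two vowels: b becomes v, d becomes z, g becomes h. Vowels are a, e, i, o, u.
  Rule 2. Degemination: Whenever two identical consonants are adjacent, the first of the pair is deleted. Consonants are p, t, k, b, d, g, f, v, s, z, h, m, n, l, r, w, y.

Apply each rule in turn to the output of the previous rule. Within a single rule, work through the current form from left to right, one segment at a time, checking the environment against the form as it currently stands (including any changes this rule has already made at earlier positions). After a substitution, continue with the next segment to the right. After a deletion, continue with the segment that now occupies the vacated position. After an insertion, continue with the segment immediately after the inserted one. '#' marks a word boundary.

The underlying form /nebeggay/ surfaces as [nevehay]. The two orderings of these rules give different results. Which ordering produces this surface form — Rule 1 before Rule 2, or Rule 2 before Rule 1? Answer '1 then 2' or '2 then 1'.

2 then 1

Order 1 then 2:
  1 Stop Lenition: [nebeggay] → [neveggay]
  2 Degemination: [neveggay] → [nevegay]
  result: [nevegay]
Order 2 then 1:
  2 Degemination: [nebeggay] → [nebegay]
  1 Stop Lenition: [nebegay] → [nevehay]
  result: [nevehay]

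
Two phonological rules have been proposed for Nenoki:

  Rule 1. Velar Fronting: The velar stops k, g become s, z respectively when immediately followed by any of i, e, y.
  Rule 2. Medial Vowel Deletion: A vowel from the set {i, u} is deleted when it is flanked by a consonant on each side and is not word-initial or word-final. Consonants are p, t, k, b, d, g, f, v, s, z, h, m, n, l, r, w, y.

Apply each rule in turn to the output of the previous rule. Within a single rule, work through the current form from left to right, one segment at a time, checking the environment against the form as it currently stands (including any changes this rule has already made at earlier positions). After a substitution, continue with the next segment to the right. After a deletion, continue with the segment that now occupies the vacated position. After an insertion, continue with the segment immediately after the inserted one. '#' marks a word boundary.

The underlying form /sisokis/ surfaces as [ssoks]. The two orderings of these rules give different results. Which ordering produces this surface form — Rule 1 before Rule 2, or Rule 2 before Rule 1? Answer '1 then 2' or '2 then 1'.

2 then 1

Order 1 then 2:
  1 Velar Fronting: [sisokis] → [sisosis]
  2 Medial Vowel Deletion: [sisosis] → [ssoss]
  result: [ssoss]
Order 2 then 1:
  2 Medial Vowel Deletion: [sisokis] → [ssoks]
  1 Velar Fronting: no change — [ssoks]
  result: [ssoks]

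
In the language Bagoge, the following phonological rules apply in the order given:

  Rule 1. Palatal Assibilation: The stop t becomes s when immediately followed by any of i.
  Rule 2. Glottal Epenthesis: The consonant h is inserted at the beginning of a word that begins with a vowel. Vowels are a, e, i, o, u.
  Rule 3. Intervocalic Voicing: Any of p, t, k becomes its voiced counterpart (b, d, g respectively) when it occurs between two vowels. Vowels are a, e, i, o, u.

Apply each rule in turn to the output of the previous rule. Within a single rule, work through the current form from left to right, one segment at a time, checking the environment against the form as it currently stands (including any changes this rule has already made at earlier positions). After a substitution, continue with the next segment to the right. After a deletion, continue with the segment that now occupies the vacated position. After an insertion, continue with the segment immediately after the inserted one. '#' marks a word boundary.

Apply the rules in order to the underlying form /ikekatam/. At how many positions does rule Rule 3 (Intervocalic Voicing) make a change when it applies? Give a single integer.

3

Rule 1 Palatal Assibilation: no change — [ikekatam]
Rule 2 Glottal Epenthesis: [ikekatam] → [hikekatam]
Rule 3 Intervocalic Voicing: [hikekatam] → [higegadam]
Rule Rule 3 changed 3 position(s).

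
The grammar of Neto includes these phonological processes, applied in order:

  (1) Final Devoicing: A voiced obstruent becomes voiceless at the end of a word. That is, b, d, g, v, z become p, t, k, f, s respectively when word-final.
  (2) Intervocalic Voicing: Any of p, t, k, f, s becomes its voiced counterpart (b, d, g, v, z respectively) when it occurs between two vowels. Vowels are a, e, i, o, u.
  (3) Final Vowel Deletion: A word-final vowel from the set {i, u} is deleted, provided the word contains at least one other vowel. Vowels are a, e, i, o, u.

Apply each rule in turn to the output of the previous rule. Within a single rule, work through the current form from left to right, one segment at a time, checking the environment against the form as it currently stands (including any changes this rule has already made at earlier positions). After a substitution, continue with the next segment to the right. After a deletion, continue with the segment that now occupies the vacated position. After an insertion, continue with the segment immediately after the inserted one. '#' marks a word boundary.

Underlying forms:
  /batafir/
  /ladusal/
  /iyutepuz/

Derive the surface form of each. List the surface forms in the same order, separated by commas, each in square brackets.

/batafir/:
  (1) Final Devoicing: no change — [batafir]
  (2) Intervocalic Voicing: [batafir] → [badavir]
  (3) Final Vowel Deletion: no change — [badavir]
/ladusal/:
  (1) Final Devoicing: no change — [ladusal]
  (2) Intervocalic Voicing: [ladusal] → [laduzal]
  (3) Final Vowel Deletion: no change — [laduzal]
/iyutepuz/:
  (1) Final Devoicing: [iyutepuz] → [iyutepus]
  (2) Intervocalic Voicing: [iyutepus] → [iyudebus]
  (3) Final Vowel Deletion: no change — [iyudebus]

[badavir], [laduzal], [iyudebus]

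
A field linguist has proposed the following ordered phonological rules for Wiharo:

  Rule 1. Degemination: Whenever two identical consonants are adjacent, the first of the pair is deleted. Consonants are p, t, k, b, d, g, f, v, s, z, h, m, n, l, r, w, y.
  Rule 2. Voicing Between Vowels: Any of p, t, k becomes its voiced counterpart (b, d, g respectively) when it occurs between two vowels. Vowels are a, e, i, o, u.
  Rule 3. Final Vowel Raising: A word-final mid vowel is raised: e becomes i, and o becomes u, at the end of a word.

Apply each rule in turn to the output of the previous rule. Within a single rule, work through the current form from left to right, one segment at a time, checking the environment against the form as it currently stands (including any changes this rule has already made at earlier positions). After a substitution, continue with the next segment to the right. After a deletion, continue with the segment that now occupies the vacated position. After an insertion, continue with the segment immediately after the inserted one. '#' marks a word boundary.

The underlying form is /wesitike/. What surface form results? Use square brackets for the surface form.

[wesidigi]

Rule 1 Degemination: no change — [wesitike]
Rule 2 Voicing Between Vowels: [wesitike] → [wesidige]
Rule 3 Final Vowel Raising: [wesidige] → [wesidigi]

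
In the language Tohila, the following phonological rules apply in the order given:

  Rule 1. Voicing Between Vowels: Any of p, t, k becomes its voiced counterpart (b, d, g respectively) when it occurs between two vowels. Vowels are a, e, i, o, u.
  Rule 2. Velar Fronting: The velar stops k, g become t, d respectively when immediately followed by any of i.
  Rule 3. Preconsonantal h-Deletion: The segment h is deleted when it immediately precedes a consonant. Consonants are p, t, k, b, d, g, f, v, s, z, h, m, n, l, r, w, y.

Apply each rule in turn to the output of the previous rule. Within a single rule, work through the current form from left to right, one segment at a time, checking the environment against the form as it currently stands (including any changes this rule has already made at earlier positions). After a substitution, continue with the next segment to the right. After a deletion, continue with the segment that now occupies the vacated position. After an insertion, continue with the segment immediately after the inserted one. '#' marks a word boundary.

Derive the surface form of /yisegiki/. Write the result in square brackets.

Rule 1 Voicing Between Vowels: [yisegiki] → [yisegigi]
Rule 2 Velar Fronting: [yisegigi] → [yisedidi]
Rule 3 Preconsonantal h-Deletion: no change — [yisedidi]

[yisedidi]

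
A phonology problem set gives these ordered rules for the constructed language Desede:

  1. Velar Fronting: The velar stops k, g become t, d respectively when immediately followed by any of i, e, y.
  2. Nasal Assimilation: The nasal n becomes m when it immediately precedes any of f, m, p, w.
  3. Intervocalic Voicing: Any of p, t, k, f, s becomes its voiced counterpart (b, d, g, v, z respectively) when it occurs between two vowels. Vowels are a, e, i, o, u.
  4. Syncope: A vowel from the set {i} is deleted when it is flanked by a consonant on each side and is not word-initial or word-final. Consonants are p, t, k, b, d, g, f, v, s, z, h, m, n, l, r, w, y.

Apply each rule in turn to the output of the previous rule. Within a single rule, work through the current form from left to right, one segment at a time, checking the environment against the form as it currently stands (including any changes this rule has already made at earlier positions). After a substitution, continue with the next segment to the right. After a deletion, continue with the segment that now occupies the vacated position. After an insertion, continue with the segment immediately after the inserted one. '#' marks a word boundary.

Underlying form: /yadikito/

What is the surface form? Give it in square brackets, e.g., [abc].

1 Velar Fronting: [yadikito] → [yaditito]
2 Nasal Assimilation: no change — [yaditito]
3 Intervocalic Voicing: [yaditito] → [yadidido]
4 Syncope: [yadidido] → [yadddo]

[yadddo]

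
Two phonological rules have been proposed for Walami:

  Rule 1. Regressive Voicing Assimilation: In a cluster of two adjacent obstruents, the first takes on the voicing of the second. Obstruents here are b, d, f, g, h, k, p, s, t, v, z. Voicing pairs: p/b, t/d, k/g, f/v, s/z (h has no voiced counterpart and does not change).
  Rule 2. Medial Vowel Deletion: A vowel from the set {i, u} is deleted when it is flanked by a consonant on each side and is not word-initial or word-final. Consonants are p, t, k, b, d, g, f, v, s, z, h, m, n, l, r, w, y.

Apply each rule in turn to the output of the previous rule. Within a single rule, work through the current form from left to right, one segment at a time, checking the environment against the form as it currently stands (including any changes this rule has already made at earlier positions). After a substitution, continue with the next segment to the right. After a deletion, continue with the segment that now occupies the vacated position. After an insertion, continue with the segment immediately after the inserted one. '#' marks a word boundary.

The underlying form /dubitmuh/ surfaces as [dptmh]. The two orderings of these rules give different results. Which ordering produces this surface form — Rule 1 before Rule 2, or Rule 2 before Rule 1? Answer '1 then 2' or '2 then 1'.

Order 1 then 2:
  1 Regressive Voicing Assimilation: no change — [dubitmuh]
  2 Medial Vowel Deletion: [dubitmuh] → [dbtmh]
  result: [dbtmh]
Order 2 then 1:
  2 Medial Vowel Deletion: [dubitmuh] → [dbtmh]
  1 Regressive Voicing Assimilation: [dbtmh] → [dptmh]
  result: [dptmh]

2 then 1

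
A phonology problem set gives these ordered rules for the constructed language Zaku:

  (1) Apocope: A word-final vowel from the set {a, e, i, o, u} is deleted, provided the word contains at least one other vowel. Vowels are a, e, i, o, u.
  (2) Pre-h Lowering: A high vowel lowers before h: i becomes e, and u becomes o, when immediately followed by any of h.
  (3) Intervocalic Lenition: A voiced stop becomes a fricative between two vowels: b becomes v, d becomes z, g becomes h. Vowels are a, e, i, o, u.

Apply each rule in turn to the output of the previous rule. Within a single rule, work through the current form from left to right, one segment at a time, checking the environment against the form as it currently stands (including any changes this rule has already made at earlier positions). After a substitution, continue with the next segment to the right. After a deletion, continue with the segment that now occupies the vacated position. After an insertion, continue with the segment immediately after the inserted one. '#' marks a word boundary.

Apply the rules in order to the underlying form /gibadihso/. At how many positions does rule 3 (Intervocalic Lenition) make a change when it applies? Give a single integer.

(1) Apocope: [gibadihso] → [gibadihs]
(2) Pre-h Lowering: [gibadihs] → [gibadehs]
(3) Intervocalic Lenition: [gibadehs] → [givazehs]
Rule 3 changed 2 position(s).

2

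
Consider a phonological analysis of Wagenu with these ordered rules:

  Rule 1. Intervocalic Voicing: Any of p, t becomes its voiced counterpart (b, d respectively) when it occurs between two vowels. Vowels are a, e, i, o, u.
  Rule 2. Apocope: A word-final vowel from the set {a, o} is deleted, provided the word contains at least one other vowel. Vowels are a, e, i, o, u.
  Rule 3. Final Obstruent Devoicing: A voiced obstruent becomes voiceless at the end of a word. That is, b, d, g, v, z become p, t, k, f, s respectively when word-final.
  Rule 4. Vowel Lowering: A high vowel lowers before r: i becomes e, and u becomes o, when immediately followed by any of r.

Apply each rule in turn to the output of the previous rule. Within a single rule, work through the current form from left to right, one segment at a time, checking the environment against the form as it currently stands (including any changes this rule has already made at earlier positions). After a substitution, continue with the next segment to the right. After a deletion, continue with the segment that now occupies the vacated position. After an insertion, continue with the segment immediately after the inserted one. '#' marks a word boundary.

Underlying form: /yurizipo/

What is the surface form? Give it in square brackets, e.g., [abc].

[yorizip]

Rule 1 Intervocalic Voicing: [yurizipo] → [yurizibo]
Rule 2 Apocope: [yurizibo] → [yurizib]
Rule 3 Final Obstruent Devoicing: [yurizib] → [yurizip]
Rule 4 Vowel Lowering: [yurizip] → [yorizip]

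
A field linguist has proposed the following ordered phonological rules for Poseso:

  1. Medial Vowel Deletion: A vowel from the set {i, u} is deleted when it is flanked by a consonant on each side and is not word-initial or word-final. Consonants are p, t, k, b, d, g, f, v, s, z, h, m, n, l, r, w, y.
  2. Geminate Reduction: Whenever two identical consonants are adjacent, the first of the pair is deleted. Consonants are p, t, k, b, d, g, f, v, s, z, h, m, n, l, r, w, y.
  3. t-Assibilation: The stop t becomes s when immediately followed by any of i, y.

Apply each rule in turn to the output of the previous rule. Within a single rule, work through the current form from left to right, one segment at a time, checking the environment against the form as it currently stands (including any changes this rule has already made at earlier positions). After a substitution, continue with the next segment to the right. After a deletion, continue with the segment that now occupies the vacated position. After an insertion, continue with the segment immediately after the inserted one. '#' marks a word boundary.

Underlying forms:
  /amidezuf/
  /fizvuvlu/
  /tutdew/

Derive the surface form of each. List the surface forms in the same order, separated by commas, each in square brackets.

[amdezf], [fzvlu], [tdew]

/amidezuf/:
  1 Medial Vowel Deletion: [amidezuf] → [amdezf]
  2 Geminate Reduction: no change — [amdezf]
  3 t-Assibilation: no change — [amdezf]
/fizvuvlu/:
  1 Medial Vowel Deletion: [fizvuvlu] → [fzvvlu]
  2 Geminate Reduction: [fzvvlu] → [fzvlu]
  3 t-Assibilation: no change — [fzvlu]
/tutdew/:
  1 Medial Vowel Deletion: [tutdew] → [ttdew]
  2 Geminate Reduction: [ttdew] → [tdew]
  3 t-Assibilation: no change — [tdew]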